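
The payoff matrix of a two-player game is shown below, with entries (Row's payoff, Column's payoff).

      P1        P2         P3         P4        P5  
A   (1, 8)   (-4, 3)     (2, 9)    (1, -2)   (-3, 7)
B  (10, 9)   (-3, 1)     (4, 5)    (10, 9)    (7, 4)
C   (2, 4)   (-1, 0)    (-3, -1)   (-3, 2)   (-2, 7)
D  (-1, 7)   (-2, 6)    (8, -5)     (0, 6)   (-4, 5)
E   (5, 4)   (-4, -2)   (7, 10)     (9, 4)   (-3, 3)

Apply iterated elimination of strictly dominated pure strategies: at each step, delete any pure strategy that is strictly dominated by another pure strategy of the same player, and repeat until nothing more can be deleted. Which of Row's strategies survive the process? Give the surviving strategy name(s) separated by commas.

For Row, B strictly dominates A on the remaining columns (P1: 10>1, P2: -3>-4, P3: 4>2, P4: 10>1, P5: 7>-3); eliminate A.
For Column, P1 strictly dominates P2 on the remaining rows (B: 9>1, C: 4>0, D: 7>6, E: 4>-2); eliminate P2.
Row's strategy C is strictly dominated by B (P1: 10>2, P3: 4>-3, P4: 10>-3, P5: 7>-2) and is removed.
Column's strategy P5 is strictly dominated by P1 (B: 9>4, D: 7>5, E: 4>3) and is removed.
Among the remaining strategies, none is strictly dominated by another pure strategy of the same player, so the elimination stops.
Surviving strategies — Row: {B, D, E}; Column: {P1, P3, P4}.

B, D, E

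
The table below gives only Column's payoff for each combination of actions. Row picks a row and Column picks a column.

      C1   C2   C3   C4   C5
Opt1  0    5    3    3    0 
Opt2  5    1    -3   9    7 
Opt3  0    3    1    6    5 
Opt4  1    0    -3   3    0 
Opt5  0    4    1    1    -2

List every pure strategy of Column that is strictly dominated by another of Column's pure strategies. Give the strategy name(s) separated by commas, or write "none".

C1, C3, C5

C4 strictly dominates C1 — Opt1: 3>0, Opt2: 9>5, Opt3: 6>0, Opt4: 3>1, Opt5: 1>0.
Nothing dominates C2: C1 at Opt1 (5>0); C3 at Opt1 (5>3); C4 at Opt1 (5>3); C5 at Opt1 (5>0).
C3: dominated, since C2 does at least as well everywhere (Opt1: 5>3, Opt2: 1>-3, Opt3: 3>1, Opt4: 0>-3, Opt5: 4>1).
Nothing dominates C4: C1 at Opt1 (3>0); C2 at Opt2 (9>1); C3 at Opt1 (3=3); C5 at Opt1 (3>0).
C4 strictly dominates C5 — Opt1: 3>0, Opt2: 9>7, Opt3: 6>5, Opt4: 3>0, Opt5: 1>-2.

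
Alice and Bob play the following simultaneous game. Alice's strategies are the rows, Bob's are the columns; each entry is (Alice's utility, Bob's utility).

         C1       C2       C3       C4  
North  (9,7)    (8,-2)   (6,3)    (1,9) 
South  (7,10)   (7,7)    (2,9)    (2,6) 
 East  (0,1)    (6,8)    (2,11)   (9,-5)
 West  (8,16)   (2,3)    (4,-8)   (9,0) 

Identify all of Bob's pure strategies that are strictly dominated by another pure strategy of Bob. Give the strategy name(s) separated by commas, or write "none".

Nothing dominates C1: C2 at North (7>-2); C3 at North (7>3); C4 at South (10>6).
Nothing dominates C2: C1 at East (8>1); C3 at West (3>-8); C4 at South (7>6).
C3 is not dominated — it holds its own against C1 at East (11>1); C2 at North (3>-2); C4 at South (9>6).
C4: no other strategy beats it everywhere (C1 at North (9>7); C2 at North (9>-2); C3 at North (9>3)).

none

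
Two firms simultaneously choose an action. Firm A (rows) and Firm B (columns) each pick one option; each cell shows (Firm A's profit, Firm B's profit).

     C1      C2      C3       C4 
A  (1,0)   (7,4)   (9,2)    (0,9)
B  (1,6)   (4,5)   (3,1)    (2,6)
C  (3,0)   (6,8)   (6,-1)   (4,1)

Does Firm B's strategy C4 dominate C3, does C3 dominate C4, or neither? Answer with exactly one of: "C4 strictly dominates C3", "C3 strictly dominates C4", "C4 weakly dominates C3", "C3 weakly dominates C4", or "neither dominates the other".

C4 strictly dominates C3

C4's payoffs vs C3's, by Firm A's action — A: 9>2, B: 6>1, C: 1>-1.
Every comparison favours C4, so C4 strictly dominates C3.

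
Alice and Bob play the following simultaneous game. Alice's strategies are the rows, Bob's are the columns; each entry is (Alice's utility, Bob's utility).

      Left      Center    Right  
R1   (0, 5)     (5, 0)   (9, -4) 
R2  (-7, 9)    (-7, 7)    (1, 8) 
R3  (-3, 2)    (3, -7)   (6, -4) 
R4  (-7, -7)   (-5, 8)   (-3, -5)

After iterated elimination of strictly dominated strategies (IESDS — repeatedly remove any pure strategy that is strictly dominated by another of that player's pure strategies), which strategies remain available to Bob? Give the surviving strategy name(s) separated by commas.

Left

Row R2 is eliminated: R1 beats it against every remaining column (Left: 0>-7, Center: 5>-7, Right: 9>1).
Alice's strategy R3 is strictly dominated by R1 (Left: 0>-3, Center: 5>3, Right: 9>6) and is removed.
Row R4 is eliminated: R1 beats it against every remaining column (Left: 0>-7, Center: 5>-5, Right: 9>-3).
Column Center is eliminated: Left beats it against every remaining row (R1: 5>0).
Column Right is eliminated: Left beats it against every remaining row (R1: 5>-4).
Among the remaining strategies, none is strictly dominated by another pure strategy of the same player, so the elimination stops.
Surviving strategies — Alice: {R1}; Bob: {Left}.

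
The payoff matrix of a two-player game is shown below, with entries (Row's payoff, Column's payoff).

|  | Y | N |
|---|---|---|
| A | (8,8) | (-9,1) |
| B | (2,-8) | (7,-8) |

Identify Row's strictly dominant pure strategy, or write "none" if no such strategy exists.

A fails to dominate B at N (-9<7).
B fails to dominate A at Y (2<8).
No single strategy dominates all the others.

none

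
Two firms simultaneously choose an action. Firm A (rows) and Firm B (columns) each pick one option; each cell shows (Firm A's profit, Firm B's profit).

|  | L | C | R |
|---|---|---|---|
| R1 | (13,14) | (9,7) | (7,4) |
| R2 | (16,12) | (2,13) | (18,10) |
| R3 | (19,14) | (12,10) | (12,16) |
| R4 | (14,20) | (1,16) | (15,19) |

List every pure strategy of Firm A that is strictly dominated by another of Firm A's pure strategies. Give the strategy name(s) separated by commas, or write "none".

R1 is strictly dominated by R3 (L: 19>13, C: 12>9, R: 12>7).
R2: no other strategy beats it everywhere (R1 at L (16>13); R3 at R (18>12); R4 at L (16>14)).
Nothing dominates R3: R1 at L (19>13); R2 at L (19>16); R4 at L (19>14).
R4 is strictly dominated by R2 (L: 16>14, C: 2>1, R: 18>15).

R1, R4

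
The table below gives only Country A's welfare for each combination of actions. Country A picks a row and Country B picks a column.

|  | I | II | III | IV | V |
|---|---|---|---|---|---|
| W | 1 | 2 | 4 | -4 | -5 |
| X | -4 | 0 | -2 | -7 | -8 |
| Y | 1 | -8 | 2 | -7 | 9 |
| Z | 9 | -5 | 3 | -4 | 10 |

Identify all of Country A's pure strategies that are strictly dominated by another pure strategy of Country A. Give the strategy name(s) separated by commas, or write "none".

W: no other strategy beats it everywhere (X at I (1>-4); Y at I (1=1); Z at II (2>-5)).
W strictly dominates X — I: 1>-4, II: 2>0, III: 4>-2, IV: -4>-7, V: -5>-8.
Y: dominated, since Z does at least as well everywhere (I: 9>1, II: -5>-8, III: 3>2, IV: -4>-7, V: 10>9).
Z: no other strategy beats it everywhere (W at I (9>1); X at I (9>-4); Y at I (9>1)).

X, Y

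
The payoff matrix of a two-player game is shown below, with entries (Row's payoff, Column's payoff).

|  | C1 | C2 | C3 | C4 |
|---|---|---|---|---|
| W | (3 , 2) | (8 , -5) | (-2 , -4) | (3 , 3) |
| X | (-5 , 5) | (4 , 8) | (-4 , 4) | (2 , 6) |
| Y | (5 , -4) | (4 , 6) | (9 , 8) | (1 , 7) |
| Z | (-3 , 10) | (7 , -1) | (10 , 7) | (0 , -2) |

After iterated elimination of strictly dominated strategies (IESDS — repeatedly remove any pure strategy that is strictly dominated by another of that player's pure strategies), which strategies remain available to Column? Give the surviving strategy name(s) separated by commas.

C1, C3, C4

Row X is eliminated: W beats it against every remaining column (C1: 3>-5, C2: 8>4, C3: -2>-4, C4: 3>2).
For Column, C3 strictly dominates C2 on the remaining rows (W: -4>-5, Y: 8>6, Z: 7>-1); eliminate C2.
Among the remaining strategies, none is strictly dominated by another pure strategy of the same player, so the elimination stops.
Surviving strategies — Row: {W, Y, Z}; Column: {C1, C3, C4}.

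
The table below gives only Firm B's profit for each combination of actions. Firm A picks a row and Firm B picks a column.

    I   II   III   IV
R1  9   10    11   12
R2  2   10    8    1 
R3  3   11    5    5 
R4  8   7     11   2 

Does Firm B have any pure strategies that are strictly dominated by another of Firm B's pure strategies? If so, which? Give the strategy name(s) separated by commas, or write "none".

I is strictly dominated by III (R1: 11>9, R2: 8>2, R3: 5>3, R4: 11>8).
II: no other strategy beats it everywhere (I at R1 (10>9); III at R2 (10>8); IV at R2 (10>1)).
III: no other strategy beats it everywhere (I at R1 (11>9); II at R1 (11>10); IV at R2 (8>1)).
IV is not dominated — it holds its own against I at R1 (12>9); II at R1 (12>10); III at R1 (12>11).

I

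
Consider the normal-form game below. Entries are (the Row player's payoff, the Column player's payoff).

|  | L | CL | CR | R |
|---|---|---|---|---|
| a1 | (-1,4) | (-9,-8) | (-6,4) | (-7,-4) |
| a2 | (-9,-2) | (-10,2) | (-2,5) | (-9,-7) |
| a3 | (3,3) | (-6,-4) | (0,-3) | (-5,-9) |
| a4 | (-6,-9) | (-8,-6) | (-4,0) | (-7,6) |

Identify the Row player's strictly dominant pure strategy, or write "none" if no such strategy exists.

a3 vs a1: L: 3>-1, CL: -6>-9, CR: 0>-6, R: -5>-7.
a3 vs a2: L: 3>-9, CL: -6>-10, CR: 0>-2, R: -5>-9.
a3 vs a4: L: 3>-6, CL: -6>-8, CR: 0>-4, R: -5>-7.
a3 strictly beats every other strategy against every opponent action, so it is strictly dominant.

a3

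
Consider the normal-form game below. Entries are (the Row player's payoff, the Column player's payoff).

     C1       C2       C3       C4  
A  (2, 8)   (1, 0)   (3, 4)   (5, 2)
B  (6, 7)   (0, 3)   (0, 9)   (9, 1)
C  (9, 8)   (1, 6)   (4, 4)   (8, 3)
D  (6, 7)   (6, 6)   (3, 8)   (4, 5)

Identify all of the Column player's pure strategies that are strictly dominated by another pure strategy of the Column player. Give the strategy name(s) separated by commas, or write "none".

C1: no other strategy beats it everywhere (C2 at A (8>0); C3 at A (8>4); C4 at A (8>2)).
C2: dominated, since C1 does at least as well everywhere (A: 8>0, B: 7>3, C: 8>6, D: 7>6).
C3 is not dominated — it holds its own against C1 at B (9>7); C2 at A (4>0); C4 at A (4>2).
C1 strictly dominates C4 — A: 8>2, B: 7>1, C: 8>3, D: 7>5.

C2, C4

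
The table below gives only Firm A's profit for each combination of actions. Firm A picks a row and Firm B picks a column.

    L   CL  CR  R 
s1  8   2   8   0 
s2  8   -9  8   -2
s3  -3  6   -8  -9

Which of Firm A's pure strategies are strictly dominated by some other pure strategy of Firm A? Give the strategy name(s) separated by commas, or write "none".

none

s1 is not dominated — it holds its own against s2 at L (8=8); s3 at L (8>-3).
s2 is not dominated — it holds its own against s1 at L (8=8); s3 at L (8>-3).
Nothing dominates s3: s1 at CL (6>2); s2 at CL (6>-9).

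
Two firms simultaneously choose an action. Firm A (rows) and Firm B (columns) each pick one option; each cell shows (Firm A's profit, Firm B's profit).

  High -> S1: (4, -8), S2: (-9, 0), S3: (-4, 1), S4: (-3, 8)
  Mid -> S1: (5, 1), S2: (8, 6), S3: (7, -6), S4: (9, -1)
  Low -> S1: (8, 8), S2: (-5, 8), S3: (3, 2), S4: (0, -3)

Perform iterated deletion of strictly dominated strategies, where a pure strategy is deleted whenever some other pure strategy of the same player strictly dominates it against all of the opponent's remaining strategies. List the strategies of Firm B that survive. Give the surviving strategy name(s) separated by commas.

Firm A's strategy High is strictly dominated by Mid (S1: 5>4, S2: 8>-9, S3: 7>-4, S4: 9>-3) and is removed.
Column S3 is eliminated: S1 beats it against every remaining row (Mid: 1>-6, Low: 8>2).
Column S4 is eliminated: S1 beats it against every remaining row (Mid: 1>-1, Low: 8>-3).
Among the remaining strategies, none is strictly dominated by another pure strategy of the same player, so the elimination stops.
Surviving strategies — Firm A: {Mid, Low}; Firm B: {S1, S2}.

S1, S2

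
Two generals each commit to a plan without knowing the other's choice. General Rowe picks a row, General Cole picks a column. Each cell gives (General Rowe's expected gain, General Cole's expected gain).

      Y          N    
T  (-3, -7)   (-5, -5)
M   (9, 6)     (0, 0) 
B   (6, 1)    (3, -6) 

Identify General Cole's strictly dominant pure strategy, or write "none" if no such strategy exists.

Y fails to dominate N at T (-7<-5).
N fails to dominate Y at M (0<6).
No single strategy dominates all the others.

none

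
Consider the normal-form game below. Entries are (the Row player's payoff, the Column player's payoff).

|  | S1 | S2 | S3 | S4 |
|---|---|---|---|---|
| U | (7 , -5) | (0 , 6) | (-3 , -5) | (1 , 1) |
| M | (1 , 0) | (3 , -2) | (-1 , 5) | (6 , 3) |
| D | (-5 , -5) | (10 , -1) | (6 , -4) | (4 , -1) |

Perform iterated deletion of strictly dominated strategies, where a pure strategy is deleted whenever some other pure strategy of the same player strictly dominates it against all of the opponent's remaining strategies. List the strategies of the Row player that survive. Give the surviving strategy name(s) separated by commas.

Column S1 is eliminated: S4 beats it against every remaining row (U: 1>-5, M: 3>0, D: -1>-5).
The Row player's strategy U is strictly dominated by M (S2: 3>0, S3: -1>-3, S4: 6>1) and is removed.
Among the remaining strategies, none is strictly dominated by another pure strategy of the same player, so the elimination stops.
Surviving strategies — the Row player: {M, D}; the Column player: {S2, S3, S4}.

M, D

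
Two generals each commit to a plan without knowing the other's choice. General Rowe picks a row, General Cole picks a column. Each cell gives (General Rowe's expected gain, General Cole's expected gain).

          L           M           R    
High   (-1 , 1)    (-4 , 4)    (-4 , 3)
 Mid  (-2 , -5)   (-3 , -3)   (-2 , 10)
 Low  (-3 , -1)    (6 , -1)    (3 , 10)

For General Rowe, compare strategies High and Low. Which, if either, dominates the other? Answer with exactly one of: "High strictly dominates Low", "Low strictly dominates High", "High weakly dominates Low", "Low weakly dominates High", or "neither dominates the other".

neither dominates the other

High's payoffs vs Low's, by General Cole's action — L: -1>-3, M: -4<6, R: -4<3.
High does better at L but worse at M, R; neither strategy dominates the other.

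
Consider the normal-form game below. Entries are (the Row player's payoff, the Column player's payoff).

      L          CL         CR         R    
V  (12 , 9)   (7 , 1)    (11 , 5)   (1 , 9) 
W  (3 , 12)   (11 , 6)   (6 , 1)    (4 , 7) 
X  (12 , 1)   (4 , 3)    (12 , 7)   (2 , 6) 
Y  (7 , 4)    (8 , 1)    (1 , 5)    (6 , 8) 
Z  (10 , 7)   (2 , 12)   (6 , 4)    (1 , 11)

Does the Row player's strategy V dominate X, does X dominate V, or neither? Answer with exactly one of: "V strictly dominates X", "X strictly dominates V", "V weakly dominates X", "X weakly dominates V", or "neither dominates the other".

V's payoffs vs X's, by the Column player's action — L: 12=12, CL: 7>4, CR: 11<12, R: 1<2.
V does better at CL but worse at CR, R; neither strategy dominates the other.

neither dominates the other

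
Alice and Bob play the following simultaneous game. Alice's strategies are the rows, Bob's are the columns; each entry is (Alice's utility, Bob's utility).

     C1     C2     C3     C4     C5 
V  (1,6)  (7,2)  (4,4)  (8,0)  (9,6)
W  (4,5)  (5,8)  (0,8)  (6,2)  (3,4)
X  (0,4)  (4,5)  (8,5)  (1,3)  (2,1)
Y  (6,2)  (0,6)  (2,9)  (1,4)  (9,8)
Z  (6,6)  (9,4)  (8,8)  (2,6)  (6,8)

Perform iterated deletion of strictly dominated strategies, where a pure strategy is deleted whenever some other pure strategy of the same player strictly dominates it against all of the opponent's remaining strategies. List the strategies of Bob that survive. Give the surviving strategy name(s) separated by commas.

C1, C2, C3, C5

For Bob, C3 strictly dominates C4 on the remaining rows (V: 4>0, W: 8>2, X: 5>3, Y: 9>4, Z: 8>6); eliminate C4.
Alice's strategy W is strictly dominated by Z (C1: 6>4, C2: 9>5, C3: 8>0, C5: 6>3) and is removed.
Among the remaining strategies, none is strictly dominated by another pure strategy of the same player, so the elimination stops.
Surviving strategies — Alice: {V, X, Y, Z}; Bob: {C1, C2, C3, C5}.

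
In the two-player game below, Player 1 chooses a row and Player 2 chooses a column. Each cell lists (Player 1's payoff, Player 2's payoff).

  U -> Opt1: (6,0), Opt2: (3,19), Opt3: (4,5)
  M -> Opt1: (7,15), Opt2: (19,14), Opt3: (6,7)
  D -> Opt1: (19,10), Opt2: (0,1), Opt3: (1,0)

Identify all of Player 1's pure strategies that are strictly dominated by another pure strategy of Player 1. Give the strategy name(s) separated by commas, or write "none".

U

M strictly dominates U — Opt1: 7>6, Opt2: 19>3, Opt3: 6>4.
M: no other strategy beats it everywhere (U at Opt1 (7>6); D at Opt2 (19>0)).
Nothing dominates D: U at Opt1 (19>6); M at Opt1 (19>7).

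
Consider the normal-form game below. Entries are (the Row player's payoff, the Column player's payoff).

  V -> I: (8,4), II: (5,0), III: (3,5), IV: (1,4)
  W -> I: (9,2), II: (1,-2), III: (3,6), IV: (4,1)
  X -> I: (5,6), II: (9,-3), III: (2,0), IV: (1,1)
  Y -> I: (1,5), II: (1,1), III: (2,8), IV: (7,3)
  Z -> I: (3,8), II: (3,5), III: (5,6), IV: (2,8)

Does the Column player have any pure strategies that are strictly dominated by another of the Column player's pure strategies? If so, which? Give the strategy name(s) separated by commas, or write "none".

II

I: no other strategy beats it everywhere (II at V (4>0); III at X (6>0); IV at V (4=4)).
II: dominated, since I does at least as well everywhere (V: 4>0, W: 2>-2, X: 6>-3, Y: 5>1, Z: 8>5).
III: no other strategy beats it everywhere (I at V (5>4); II at V (5>0); IV at V (5>4)).
IV: no other strategy beats it everywhere (I at V (4=4); II at V (4>0); III at X (1>0)).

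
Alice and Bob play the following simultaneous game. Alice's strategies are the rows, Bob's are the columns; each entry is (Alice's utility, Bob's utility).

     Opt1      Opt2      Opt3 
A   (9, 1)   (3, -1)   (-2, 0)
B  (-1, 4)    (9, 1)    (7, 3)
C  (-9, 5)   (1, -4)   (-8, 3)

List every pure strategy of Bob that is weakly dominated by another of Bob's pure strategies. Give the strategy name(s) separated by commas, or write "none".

Opt2, Opt3

Opt1 is not dominated — it holds its own against Opt2 at A (1>-1); Opt3 at A (1>0).
Opt2: dominated, since Opt1 does at least as well everywhere (A: 1>-1, B: 4>1, C: 5>-4).
Opt3 is weakly dominated by Opt1 (A: 1>0, B: 4>3, C: 5>3).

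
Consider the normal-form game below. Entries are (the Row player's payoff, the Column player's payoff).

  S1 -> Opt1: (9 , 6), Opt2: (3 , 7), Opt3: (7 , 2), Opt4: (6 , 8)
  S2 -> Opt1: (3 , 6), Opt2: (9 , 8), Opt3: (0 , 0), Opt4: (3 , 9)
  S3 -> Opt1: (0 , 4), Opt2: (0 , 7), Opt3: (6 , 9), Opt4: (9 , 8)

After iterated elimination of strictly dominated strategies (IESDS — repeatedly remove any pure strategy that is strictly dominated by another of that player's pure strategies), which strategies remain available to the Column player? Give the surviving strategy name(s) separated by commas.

Opt3, Opt4

The Column player's strategy Opt1 is strictly dominated by Opt2 (S1: 7>6, S2: 8>6, S3: 7>4) and is removed.
Column Opt2 is eliminated: Opt4 beats it against every remaining row (S1: 8>7, S2: 9>8, S3: 8>7).
The Row player's strategy S2 is strictly dominated by S1 (Opt3: 7>0, Opt4: 6>3) and is removed.
Among the remaining strategies, none is strictly dominated by another pure strategy of the same player, so the elimination stops.
Surviving strategies — the Row player: {S1, S3}; the Column player: {Opt3, Opt4}.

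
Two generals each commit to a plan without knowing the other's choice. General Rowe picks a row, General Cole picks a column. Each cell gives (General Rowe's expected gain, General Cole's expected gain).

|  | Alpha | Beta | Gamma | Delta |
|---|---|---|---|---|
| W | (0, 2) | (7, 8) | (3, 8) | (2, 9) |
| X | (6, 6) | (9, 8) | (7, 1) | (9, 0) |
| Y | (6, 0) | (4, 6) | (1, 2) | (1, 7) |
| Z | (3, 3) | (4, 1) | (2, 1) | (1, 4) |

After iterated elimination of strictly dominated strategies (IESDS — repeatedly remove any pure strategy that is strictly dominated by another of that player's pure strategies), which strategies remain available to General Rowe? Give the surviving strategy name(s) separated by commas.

X

For General Rowe, X strictly dominates W on the remaining columns (Alpha: 6>0, Beta: 9>7, Gamma: 7>3, Delta: 9>2); eliminate W.
General Rowe's strategy Z is strictly dominated by X (Alpha: 6>3, Beta: 9>4, Gamma: 7>2, Delta: 9>1) and is removed.
Column Alpha is eliminated: Beta beats it against every remaining row (X: 8>6, Y: 6>0).
Row Y is eliminated: X beats it against every remaining column (Beta: 9>4, Gamma: 7>1, Delta: 9>1).
General Cole's strategy Gamma is strictly dominated by Beta (X: 8>1) and is removed.
General Cole's strategy Delta is strictly dominated by Beta (X: 8>0) and is removed.
Among the remaining strategies, none is strictly dominated by another pure strategy of the same player, so the elimination stops.
Surviving strategies — General Rowe: {X}; General Cole: {Beta}.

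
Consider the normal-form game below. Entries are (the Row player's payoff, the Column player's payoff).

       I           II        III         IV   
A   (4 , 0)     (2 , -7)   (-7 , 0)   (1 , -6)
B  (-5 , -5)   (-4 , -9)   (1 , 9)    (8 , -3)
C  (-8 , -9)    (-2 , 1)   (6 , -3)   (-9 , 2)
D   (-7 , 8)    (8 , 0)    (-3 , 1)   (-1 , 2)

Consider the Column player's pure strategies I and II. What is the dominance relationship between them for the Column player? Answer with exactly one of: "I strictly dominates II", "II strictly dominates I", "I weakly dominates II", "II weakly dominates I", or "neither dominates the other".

Compare I to II across every action of the Row player: A: 0>-7, B: -5>-9, C: -9<1, D: 8>0.
I does better at A, B, D but worse at C; neither strategy dominates the other.

neither dominates the other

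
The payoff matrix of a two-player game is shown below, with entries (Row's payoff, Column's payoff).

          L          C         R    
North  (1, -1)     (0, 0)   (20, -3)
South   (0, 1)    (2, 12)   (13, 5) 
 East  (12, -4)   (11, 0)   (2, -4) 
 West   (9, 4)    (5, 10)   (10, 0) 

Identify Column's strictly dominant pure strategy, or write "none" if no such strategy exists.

C

C vs L: North: 0>-1, South: 12>1, East: 0>-4, West: 10>4.
C vs R: North: 0>-3, South: 12>5, East: 0>-4, West: 10>0.
C strictly beats every other strategy against every opponent action, so it is strictly dominant.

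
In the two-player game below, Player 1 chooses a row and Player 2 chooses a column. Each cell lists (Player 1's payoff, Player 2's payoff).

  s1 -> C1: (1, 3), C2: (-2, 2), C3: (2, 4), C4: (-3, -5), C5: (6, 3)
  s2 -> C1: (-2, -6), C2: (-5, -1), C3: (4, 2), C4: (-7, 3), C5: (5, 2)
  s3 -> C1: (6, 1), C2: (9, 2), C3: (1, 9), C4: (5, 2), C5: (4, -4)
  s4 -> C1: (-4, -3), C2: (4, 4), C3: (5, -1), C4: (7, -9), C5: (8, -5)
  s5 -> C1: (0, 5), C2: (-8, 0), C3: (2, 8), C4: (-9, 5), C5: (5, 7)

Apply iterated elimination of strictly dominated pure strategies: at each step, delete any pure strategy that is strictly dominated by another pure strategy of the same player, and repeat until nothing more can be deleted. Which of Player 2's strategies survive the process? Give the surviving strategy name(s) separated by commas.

Column C1 is eliminated: C3 beats it against every remaining row (s1: 4>3, s2: 2>-6, s3: 9>1, s4: -1>-3, s5: 8>5).
For Player 1, s4 strictly dominates s1 on the remaining columns (C2: 4>-2, C3: 5>2, C4: 7>-3, C5: 8>6); eliminate s1.
Player 1's strategy s2 is strictly dominated by s4 (C2: 4>-5, C3: 5>4, C4: 7>-7, C5: 8>5) and is removed.
Row s5 is eliminated: s4 beats it against every remaining column (C2: 4>-8, C3: 5>2, C4: 7>-9, C5: 8>5).
Column C4 is eliminated: C3 beats it against every remaining row (s3: 9>2, s4: -1>-9).
For Player 2, C2 strictly dominates C5 on the remaining rows (s3: 2>-4, s4: 4>-5); eliminate C5.
Among the remaining strategies, none is strictly dominated by another pure strategy of the same player, so the elimination stops.
Surviving strategies — Player 1: {s3, s4}; Player 2: {C2, C3}.

C2, C3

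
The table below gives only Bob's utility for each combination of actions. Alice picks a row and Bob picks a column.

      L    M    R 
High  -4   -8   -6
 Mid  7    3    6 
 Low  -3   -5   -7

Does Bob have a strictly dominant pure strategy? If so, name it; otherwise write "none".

L vs M: High: -4>-8, Mid: 7>3, Low: -3>-5.
L vs R: High: -4>-6, Mid: 7>6, Low: -3>-7.
L strictly beats every other strategy against every opponent action, so it is strictly dominant.

L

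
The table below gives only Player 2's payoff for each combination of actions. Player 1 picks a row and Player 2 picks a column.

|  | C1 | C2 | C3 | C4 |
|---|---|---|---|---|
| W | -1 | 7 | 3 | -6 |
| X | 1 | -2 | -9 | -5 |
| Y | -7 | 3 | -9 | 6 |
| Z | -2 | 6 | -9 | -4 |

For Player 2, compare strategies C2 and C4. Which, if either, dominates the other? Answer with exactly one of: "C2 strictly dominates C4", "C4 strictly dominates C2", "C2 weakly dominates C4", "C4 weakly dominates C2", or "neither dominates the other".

C2's payoffs vs C4's, by Player 1's action — W: 7>-6, X: -2>-5, Y: 3<6, Z: 6>-4.
C2 does better at W, X, Z but worse at Y; neither strategy dominates the other.

neither dominates the other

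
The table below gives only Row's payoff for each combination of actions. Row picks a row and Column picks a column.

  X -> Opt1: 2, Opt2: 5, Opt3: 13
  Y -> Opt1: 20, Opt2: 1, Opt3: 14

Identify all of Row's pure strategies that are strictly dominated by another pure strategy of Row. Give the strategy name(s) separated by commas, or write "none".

X: no other strategy beats it everywhere (Y at Opt2 (5>1)).
Y is not dominated — it holds its own against X at Opt1 (20>2).

none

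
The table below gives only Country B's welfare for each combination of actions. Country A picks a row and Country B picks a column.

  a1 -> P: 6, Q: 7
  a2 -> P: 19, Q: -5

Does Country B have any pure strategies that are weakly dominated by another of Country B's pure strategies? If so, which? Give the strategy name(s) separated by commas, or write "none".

none

P: no other strategy beats it everywhere (Q at a2 (19>-5)).
Q is not dominated — it holds its own against P at a1 (7>6).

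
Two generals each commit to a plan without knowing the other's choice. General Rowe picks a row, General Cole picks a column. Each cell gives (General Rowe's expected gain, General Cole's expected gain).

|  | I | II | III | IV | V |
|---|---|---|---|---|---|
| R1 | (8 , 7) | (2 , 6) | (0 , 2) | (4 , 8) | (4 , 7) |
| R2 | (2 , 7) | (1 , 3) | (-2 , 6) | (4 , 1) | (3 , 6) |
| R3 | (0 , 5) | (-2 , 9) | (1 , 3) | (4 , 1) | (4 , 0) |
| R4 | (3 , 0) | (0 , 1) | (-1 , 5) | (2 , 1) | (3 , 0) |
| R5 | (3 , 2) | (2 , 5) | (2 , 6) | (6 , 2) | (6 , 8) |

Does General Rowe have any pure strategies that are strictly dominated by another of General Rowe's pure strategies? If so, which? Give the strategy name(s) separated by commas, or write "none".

R2, R3, R4

R1: no other strategy beats it everywhere (R2 at I (8>2); R3 at I (8>0); R4 at I (8>3); R5 at I (8>3)).
R2 is strictly dominated by R5 (I: 3>2, II: 2>1, III: 2>-2, IV: 6>4, V: 6>3).
R3: dominated, since R5 does at least as well everywhere (I: 3>0, II: 2>-2, III: 2>1, IV: 6>4, V: 6>4).
R4: dominated, since R1 does at least as well everywhere (I: 8>3, II: 2>0, III: 0>-1, IV: 4>2, V: 4>3).
Nothing dominates R5: R1 at II (2=2); R2 at I (3>2); R3 at I (3>0); R4 at I (3=3).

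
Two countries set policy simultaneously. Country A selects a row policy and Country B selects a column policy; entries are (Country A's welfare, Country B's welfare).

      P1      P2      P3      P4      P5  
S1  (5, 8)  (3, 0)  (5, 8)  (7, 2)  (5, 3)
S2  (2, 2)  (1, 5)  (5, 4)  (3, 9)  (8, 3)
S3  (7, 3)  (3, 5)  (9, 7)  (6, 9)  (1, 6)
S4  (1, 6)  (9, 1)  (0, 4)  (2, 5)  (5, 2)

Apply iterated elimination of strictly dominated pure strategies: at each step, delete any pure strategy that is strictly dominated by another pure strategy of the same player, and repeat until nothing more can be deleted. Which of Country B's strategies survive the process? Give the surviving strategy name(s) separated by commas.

For Country B, P4 strictly dominates P2 on the remaining rows (S1: 2>0, S2: 9>5, S3: 9>5, S4: 5>1); eliminate P2.
For Country A, S2 strictly dominates S4 on the remaining columns (P1: 2>1, P3: 5>0, P4: 3>2, P5: 8>5); eliminate S4.
Column P5 is eliminated: P3 beats it against every remaining row (S1: 8>3, S2: 4>3, S3: 7>6).
Row S2 is eliminated: S3 beats it against every remaining column (P1: 7>2, P3: 9>5, P4: 6>3).
Among the remaining strategies, none is strictly dominated by another pure strategy of the same player, so the elimination stops.
Surviving strategies — Country A: {S1, S3}; Country B: {P1, P3, P4}.

P1, P3, P4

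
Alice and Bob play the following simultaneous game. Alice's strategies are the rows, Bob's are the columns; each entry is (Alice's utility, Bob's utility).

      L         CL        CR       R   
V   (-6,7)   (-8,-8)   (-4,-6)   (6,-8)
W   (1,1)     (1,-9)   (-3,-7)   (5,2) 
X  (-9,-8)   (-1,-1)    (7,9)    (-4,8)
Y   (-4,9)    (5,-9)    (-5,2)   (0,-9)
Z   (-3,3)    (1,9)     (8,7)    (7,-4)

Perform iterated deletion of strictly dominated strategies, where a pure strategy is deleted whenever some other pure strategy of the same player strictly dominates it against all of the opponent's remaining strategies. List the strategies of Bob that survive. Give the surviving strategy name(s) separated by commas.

Alice's strategy V is strictly dominated by Z (L: -3>-6, CL: 1>-8, CR: 8>-4, R: 7>6) and is removed.
Alice's strategy X is strictly dominated by Z (L: -3>-9, CL: 1>-1, CR: 8>7, R: 7>-4) and is removed.
Among the remaining strategies, none is strictly dominated by another pure strategy of the same player, so the elimination stops.
Surviving strategies — Alice: {W, Y, Z}; Bob: {L, CL, CR, R}.

L, CL, CR, R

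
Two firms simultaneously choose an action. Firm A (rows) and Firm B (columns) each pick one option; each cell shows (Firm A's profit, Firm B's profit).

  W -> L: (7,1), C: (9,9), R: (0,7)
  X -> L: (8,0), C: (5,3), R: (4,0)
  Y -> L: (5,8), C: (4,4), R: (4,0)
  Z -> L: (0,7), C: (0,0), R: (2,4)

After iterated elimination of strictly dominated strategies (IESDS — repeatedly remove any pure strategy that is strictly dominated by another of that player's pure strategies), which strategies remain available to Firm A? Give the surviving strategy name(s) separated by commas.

For Firm A, X strictly dominates Z on the remaining columns (L: 8>0, C: 5>0, R: 4>2); eliminate Z.
Firm B's strategy R is strictly dominated by C (W: 9>7, X: 3>0, Y: 4>0) and is removed.
Row Y is eliminated: W beats it against every remaining column (L: 7>5, C: 9>4).
For Firm B, C strictly dominates L on the remaining rows (W: 9>1, X: 3>0); eliminate L.
For Firm A, W strictly dominates X on the remaining columns (C: 9>5); eliminate X.
Among the remaining strategies, none is strictly dominated by another pure strategy of the same player, so the elimination stops.
Surviving strategies — Firm A: {W}; Firm B: {C}.

W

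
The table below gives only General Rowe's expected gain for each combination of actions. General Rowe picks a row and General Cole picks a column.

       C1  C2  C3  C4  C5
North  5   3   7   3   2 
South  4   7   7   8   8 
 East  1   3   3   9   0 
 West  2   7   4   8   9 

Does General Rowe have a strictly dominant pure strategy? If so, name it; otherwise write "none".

none

North fails to dominate South at C2 (3<7).
South fails to dominate North at C1 (4<5).
East fails to dominate North at C1 (1<5).
West fails to dominate North at C1 (2<5).
No single strategy dominates all the others.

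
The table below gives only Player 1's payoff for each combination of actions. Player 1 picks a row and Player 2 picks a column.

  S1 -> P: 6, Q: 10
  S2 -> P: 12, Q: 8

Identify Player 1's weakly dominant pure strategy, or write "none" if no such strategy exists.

none

S1 fails to dominate S2 at P (6<12).
S2 fails to dominate S1 at Q (8<10).
No single strategy dominates all the others.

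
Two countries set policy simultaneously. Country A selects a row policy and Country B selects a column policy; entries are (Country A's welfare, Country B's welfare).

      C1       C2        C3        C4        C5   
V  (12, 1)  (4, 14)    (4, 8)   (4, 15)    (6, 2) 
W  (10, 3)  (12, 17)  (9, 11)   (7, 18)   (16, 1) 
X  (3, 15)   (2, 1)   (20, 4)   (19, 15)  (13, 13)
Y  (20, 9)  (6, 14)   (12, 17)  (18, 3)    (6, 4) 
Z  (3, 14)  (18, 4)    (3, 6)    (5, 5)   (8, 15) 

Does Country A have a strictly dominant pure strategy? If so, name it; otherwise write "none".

none

V fails to dominate W at C2 (4<12).
W fails to dominate V at C1 (10<12).
X fails to dominate V at C1 (3<12).
Y fails to dominate V at C5 (6=6).
Z fails to dominate V at C1 (3<12).
No single strategy dominates all the others.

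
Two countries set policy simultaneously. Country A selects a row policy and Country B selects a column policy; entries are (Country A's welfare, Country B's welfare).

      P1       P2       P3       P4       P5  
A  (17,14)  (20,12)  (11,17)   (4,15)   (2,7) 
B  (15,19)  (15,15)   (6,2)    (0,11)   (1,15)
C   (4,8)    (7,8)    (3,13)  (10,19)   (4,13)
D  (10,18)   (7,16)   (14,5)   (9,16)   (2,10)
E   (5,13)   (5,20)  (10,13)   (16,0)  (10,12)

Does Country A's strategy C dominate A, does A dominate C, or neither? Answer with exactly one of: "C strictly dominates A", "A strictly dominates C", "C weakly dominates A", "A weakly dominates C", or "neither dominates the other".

C's payoffs vs A's, by Country B's action — P1: 4<17, P2: 7<20, P3: 3<11, P4: 10>4, P5: 4>2.
C does better at P4, P5 but worse at P1, P2, P3; neither strategy dominates the other.

neither dominates the other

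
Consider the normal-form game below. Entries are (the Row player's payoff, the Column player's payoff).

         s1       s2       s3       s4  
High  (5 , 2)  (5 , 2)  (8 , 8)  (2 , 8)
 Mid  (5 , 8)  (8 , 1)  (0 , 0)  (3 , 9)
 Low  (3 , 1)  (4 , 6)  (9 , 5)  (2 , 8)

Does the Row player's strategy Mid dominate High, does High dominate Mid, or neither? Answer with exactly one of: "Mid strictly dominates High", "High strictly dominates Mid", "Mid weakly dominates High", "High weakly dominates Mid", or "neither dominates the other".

neither dominates the other

Mid's payoffs vs High's, by the Column player's action — s1: 5=5, s2: 8>5, s3: 0<8, s4: 3>2.
Mid does better at s2, s4 but worse at s3; neither strategy dominates the other.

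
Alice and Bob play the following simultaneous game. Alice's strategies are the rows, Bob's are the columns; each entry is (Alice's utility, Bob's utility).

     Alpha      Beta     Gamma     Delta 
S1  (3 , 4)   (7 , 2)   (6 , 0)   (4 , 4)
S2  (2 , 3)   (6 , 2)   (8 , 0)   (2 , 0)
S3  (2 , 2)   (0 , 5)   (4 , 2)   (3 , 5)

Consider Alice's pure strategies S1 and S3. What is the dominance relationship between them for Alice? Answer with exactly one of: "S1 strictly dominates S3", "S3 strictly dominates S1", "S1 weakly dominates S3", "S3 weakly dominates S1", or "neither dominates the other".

S1 strictly dominates S3

Compare S1 to S3 across each opponent action: Alpha: 3>2, Beta: 7>0, Gamma: 6>4, Delta: 4>3.
S1 gives a strictly higher payoff against each opponent action, so S1 strictly dominates S3.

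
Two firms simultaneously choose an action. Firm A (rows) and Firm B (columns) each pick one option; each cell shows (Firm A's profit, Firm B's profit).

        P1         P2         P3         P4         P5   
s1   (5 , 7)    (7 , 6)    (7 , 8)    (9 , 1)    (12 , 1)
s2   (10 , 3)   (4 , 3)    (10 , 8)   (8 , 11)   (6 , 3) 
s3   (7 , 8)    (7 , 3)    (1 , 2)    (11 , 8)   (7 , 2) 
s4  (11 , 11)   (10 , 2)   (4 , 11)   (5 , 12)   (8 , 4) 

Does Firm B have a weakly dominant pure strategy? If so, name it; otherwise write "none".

none

P1 fails to dominate P3 at s1 (7<8).
P2 fails to dominate P1 at s1 (6<7).
P3 fails to dominate P1 at s3 (2<8).
P4 fails to dominate P1 at s1 (1<7).
P5 fails to dominate P1 at s1 (1<7).
No single strategy dominates all the others.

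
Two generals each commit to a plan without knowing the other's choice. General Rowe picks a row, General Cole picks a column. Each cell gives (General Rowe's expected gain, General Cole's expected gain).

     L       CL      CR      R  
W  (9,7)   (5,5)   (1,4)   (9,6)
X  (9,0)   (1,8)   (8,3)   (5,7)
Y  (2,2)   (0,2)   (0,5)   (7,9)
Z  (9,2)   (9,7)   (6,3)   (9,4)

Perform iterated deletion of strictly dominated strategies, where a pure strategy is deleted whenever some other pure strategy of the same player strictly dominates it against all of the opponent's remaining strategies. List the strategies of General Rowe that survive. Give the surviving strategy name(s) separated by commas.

W, X, Z

For General Rowe, W strictly dominates Y on the remaining columns (L: 9>2, CL: 5>0, CR: 1>0, R: 9>7); eliminate Y.
General Cole's strategy CR is strictly dominated by CL (W: 5>4, X: 8>3, Z: 7>3) and is removed.
Among the remaining strategies, none is strictly dominated by another pure strategy of the same player, so the elimination stops.
Surviving strategies — General Rowe: {W, X, Z}; General Cole: {L, CL, R}.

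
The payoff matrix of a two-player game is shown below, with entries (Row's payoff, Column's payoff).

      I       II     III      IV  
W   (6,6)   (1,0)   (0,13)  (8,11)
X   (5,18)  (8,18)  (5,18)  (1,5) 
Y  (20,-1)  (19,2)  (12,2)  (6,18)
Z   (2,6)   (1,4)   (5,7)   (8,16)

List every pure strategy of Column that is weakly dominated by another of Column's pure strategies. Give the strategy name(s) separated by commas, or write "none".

I, II

III weakly dominates I — W: 13>6, X: 18=18, Y: 2>-1, Z: 7>6.
II is weakly dominated by III (W: 13>0, X: 18=18, Y: 2=2, Z: 7>4).
Nothing dominates III: I at W (13>6); II at W (13>0); IV at W (13>11).
Nothing dominates IV: I at W (11>6); II at W (11>0); III at Y (18>2).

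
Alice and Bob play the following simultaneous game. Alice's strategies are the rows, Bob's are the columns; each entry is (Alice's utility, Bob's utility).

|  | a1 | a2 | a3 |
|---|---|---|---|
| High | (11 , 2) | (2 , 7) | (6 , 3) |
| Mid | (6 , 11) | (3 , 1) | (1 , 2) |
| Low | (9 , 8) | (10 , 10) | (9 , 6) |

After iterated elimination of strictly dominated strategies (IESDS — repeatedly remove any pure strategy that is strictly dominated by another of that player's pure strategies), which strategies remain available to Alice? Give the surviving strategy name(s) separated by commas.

Row Mid is eliminated: Low beats it against every remaining column (a1: 9>6, a2: 10>3, a3: 9>1).
Column a1 is eliminated: a2 beats it against every remaining row (High: 7>2, Low: 10>8).
Row High is eliminated: Low beats it against every remaining column (a2: 10>2, a3: 9>6).
Column a3 is eliminated: a2 beats it against every remaining row (Low: 10>6).
Among the remaining strategies, none is strictly dominated by another pure strategy of the same player, so the elimination stops.
Surviving strategies — Alice: {Low}; Bob: {a2}.

Low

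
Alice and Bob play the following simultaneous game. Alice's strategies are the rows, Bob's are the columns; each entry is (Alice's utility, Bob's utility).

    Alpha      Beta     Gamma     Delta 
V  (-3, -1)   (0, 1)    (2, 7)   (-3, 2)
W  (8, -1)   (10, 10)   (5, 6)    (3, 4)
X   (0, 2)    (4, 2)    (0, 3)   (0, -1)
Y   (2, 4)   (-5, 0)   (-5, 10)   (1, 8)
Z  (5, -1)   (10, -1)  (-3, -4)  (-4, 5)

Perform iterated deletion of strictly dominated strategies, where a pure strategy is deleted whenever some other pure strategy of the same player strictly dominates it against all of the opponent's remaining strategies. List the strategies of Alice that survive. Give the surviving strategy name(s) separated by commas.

W, Z

Alice's strategy V is strictly dominated by W (Alpha: 8>-3, Beta: 10>0, Gamma: 5>2, Delta: 3>-3) and is removed.
Row X is eliminated: W beats it against every remaining column (Alpha: 8>0, Beta: 10>4, Gamma: 5>0, Delta: 3>0).
Alice's strategy Y is strictly dominated by W (Alpha: 8>2, Beta: 10>-5, Gamma: 5>-5, Delta: 3>1) and is removed.
For Bob, Delta strictly dominates Alpha on the remaining rows (W: 4>-1, Z: 5>-1); eliminate Alpha.
Column Gamma is eliminated: Beta beats it against every remaining row (W: 10>6, Z: -1>-4).
Among the remaining strategies, none is strictly dominated by another pure strategy of the same player, so the elimination stops.
Surviving strategies — Alice: {W, Z}; Bob: {Beta, Delta}.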